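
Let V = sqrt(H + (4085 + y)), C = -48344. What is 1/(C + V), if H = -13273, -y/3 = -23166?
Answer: -24172/1168541013 - sqrt(60310)/2337082026 ≈ -2.0791e-5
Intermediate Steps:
y = 69498 (y = -3*(-23166) = 69498)
V = sqrt(60310) (V = sqrt(-13273 + (4085 + 69498)) = sqrt(-13273 + 73583) = sqrt(60310) ≈ 245.58)
1/(C + V) = 1/(-48344 + sqrt(60310))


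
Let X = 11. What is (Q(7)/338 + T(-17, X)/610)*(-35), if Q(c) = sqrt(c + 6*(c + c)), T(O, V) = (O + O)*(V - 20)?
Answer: -1071/61 - 35*sqrt(91)/338 ≈ -18.545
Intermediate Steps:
T(O, V) = 2*O*(-20 + V) (T(O, V) = (2*O)*(-20 + V) = 2*O*(-20 + V))
Q(c) = sqrt(13)*sqrt(c) (Q(c) = sqrt(c + 6*(2*c)) = sqrt(c + 12*c) = sqrt(13*c) = sqrt(13)*sqrt(c))
(Q(7)/338 + T(-17, X)/610)*(-35) = ((sqrt(13)*sqrt(7))/338 + (2*(-17)*(-20 + 11))/610)*(-35) = (sqrt(91)*(1/338) + (2*(-17)*(-9))*(1/610))*(-35) = (sqrt(91)/338 + 306*(1/610))*(-35) = (sqrt(91)/338 + 153/305)*(-35) = (153/305 + sqrt(91)/338)*(-35) = -1071/61 - 35*sqrt(91)/338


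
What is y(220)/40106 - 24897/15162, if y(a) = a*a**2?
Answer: 2431006923/9213442 ≈ 263.85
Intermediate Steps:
y(a) = a**3
y(220)/40106 - 24897/15162 = 220**3/40106 - 24897/15162 = 10648000*(1/40106) - 24897*1/15162 = 484000/1823 - 8299/5054 = 2431006923/9213442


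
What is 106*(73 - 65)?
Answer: 848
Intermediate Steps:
106*(73 - 65) = 106*8 = 848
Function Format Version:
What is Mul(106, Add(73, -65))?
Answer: 848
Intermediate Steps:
Mul(106, Add(73, -65)) = Mul(106, 8) = 848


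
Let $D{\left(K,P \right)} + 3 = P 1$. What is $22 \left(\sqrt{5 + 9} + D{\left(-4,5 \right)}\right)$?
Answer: $44 + 22 \sqrt{14} \approx 126.32$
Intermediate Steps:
$D{\left(K,P \right)} = -3 + P$ ($D{\left(K,P \right)} = -3 + P 1 = -3 + P$)
$22 \left(\sqrt{5 + 9} + D{\left(-4,5 \right)}\right) = 22 \left(\sqrt{5 + 9} + \left(-3 + 5\right)\right) = 22 \left(\sqrt{14} + 2\right) = 22 \left(2 + \sqrt{14}\right) = 44 + 22 \sqrt{14}$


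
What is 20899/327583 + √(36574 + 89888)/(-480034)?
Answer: 20899/327583 - √126462/480034 ≈ 0.063057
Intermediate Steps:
20899/327583 + √(36574 + 89888)/(-480034) = 20899*(1/327583) + √126462*(-1/480034) = 20899/327583 - √126462/480034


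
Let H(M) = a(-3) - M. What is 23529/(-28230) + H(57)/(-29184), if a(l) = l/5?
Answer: -1189313/1430320 ≈ -0.83150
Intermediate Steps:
a(l) = l/5 (a(l) = l*(1/5) = l/5)
H(M) = -3/5 - M (H(M) = (1/5)*(-3) - M = -3/5 - M)
23529/(-28230) + H(57)/(-29184) = 23529/(-28230) + (-3/5 - 1*57)/(-29184) = 23529*(-1/28230) + (-3/5 - 57)*(-1/29184) = -7843/9410 - 288/5*(-1/29184) = -7843/9410 + 3/1520 = -1189313/1430320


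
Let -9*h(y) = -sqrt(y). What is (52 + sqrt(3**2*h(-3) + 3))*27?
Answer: 1404 + 27*sqrt(3 + I*sqrt(3)) ≈ 1452.5 + 13.006*I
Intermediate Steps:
h(y) = sqrt(y)/9 (h(y) = -(-1)*sqrt(y)/9 = sqrt(y)/9)
(52 + sqrt(3**2*h(-3) + 3))*27 = (52 + sqrt(3**2*(sqrt(-3)/9) + 3))*27 = (52 + sqrt(9*((I*sqrt(3))/9) + 3))*27 = (52 + sqrt(9*(I*sqrt(3)/9) + 3))*27 = (52 + sqrt(I*sqrt(3) + 3))*27 = (52 + sqrt(3 + I*sqrt(3)))*27 = 1404 + 27*sqrt(3 + I*sqrt(3))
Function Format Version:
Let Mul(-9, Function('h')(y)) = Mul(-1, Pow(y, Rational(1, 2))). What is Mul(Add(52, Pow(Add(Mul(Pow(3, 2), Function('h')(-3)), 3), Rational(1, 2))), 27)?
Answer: Add(1404, Mul(27, Pow(Add(3, Mul(I, Pow(3, Rational(1, 2)))), Rational(1, 2)))) ≈ Add(1452.5, Mul(13.006, I))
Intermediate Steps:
Function('h')(y) = Mul(Rational(1, 9), Pow(y, Rational(1, 2))) (Function('h')(y) = Mul(Rational(-1, 9), Mul(-1, Pow(y, Rational(1, 2)))) = Mul(Rational(1, 9), Pow(y, Rational(1, 2))))
Mul(Add(52, Pow(Add(Mul(Pow(3, 2), Function('h')(-3)), 3), Rational(1, 2))), 27) = Mul(Add(52, Pow(Add(Mul(Pow(3, 2), Mul(Rational(1, 9), Pow(-3, Rational(1, 2)))), 3), Rational(1, 2))), 27) = Mul(Add(52, Pow(Add(Mul(9, Mul(Rational(1, 9), Mul(I, Pow(3, Rational(1, 2))))), 3), Rational(1, 2))), 27) = Mul(Add(52, Pow(Add(Mul(9, Mul(Rational(1, 9), I, Pow(3, Rational(1, 2)))), 3), Rational(1, 2))), 27) = Mul(Add(52, Pow(Add(Mul(I, Pow(3, Rational(1, 2))), 3), Rational(1, 2))), 27) = Mul(Add(52, Pow(Add(3, Mul(I, Pow(3, Rational(1, 2)))), Rational(1, 2))), 27) = Add(1404, Mul(27, Pow(Add(3, Mul(I, Pow(3, Rational(1, 2)))), Rational(1, 2))))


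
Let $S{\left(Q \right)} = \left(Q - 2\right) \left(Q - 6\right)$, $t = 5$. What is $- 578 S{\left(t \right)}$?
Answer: $1734$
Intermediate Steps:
$S{\left(Q \right)} = \left(-6 + Q\right) \left(-2 + Q\right)$ ($S{\left(Q \right)} = \left(-2 + Q\right) \left(-6 + Q\right) = \left(-6 + Q\right) \left(-2 + Q\right)$)
$- 578 S{\left(t \right)} = - 578 \left(12 + 5^{2} - 40\right) = - 578 \left(12 + 25 - 40\right) = \left(-578\right) \left(-3\right) = 1734$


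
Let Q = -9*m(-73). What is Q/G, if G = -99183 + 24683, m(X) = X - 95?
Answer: -378/18625 ≈ -0.020295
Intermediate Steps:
m(X) = -95 + X
Q = 1512 (Q = -9*(-95 - 73) = -9*(-168) = 1512)
G = -74500
Q/G = 1512/(-74500) = 1512*(-1/74500) = -378/18625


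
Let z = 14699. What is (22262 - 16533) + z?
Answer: 20428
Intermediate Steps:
(22262 - 16533) + z = (22262 - 16533) + 14699 = 5729 + 14699 = 20428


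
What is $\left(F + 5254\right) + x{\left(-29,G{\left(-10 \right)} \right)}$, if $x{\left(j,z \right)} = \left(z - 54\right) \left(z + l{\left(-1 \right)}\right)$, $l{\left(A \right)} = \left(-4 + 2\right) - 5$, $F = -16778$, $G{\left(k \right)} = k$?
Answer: $-10436$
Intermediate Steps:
$l{\left(A \right)} = -7$ ($l{\left(A \right)} = -2 - 5 = -7$)
$x{\left(j,z \right)} = \left(-54 + z\right) \left(-7 + z\right)$ ($x{\left(j,z \right)} = \left(z - 54\right) \left(z - 7\right) = \left(-54 + z\right) \left(-7 + z\right)$)
$\left(F + 5254\right) + x{\left(-29,G{\left(-10 \right)} \right)} = \left(-16778 + 5254\right) + \left(378 + \left(-10\right)^{2} - -610\right) = -11524 + \left(378 + 100 + 610\right) = -11524 + 1088 = -10436$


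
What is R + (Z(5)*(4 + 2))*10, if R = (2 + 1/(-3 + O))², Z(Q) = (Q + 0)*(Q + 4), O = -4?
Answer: 132469/49 ≈ 2703.4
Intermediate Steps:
Z(Q) = Q*(4 + Q)
R = 169/49 (R = (2 + 1/(-3 - 4))² = (2 + 1/(-7))² = (2 - ⅐)² = (13/7)² = 169/49 ≈ 3.4490)
R + (Z(5)*(4 + 2))*10 = 169/49 + ((5*(4 + 5))*(4 + 2))*10 = 169/49 + ((5*9)*6)*10 = 169/49 + (45*6)*10 = 169/49 + 270*10 = 169/49 + 2700 = 132469/49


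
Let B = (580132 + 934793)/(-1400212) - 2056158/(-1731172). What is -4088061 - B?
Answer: -2477373010484627925/606001952116 ≈ -4.0881e+6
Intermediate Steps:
B = 64115340849/606001952116 (B = 1514925*(-1/1400212) - 2056158*(-1/1731172) = -1514925/1400212 + 1028079/865586 = 64115340849/606001952116 ≈ 0.10580)
-4088061 - B = -4088061 - 1*64115340849/606001952116 = -4088061 - 64115340849/606001952116 = -2477373010484627925/606001952116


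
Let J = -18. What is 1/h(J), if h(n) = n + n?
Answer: -1/36 ≈ -0.027778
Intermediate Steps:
h(n) = 2*n
1/h(J) = 1/(2*(-18)) = 1/(-36) = -1/36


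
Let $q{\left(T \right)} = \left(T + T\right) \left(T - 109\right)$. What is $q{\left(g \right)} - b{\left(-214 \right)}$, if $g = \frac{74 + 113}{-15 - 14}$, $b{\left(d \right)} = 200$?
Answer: $\frac{1083952}{841} \approx 1288.9$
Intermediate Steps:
$g = - \frac{187}{29}$ ($g = \frac{187}{-29} = 187 \left(- \frac{1}{29}\right) = - \frac{187}{29} \approx -6.4483$)
$q{\left(T \right)} = 2 T \left(-109 + T\right)$
$q{\left(g \right)} - b{\left(-214 \right)} = 2 \left(- \frac{187}{29}\right) \left(-109 - \frac{187}{29}\right) - 200 = 2 \left(- \frac{187}{29}\right) \left(- \frac{3348}{29}\right) - 200 = \frac{1252152}{841} - 200 = \frac{1083952}{841}$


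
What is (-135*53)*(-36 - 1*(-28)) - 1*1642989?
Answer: -1585749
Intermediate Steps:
(-135*53)*(-36 - 1*(-28)) - 1*1642989 = -7155*(-36 + 28) - 1642989 = -7155*(-8) - 1642989 = 57240 - 1642989 = -1585749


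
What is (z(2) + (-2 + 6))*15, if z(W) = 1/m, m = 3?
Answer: 65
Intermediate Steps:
z(W) = ⅓ (z(W) = 1/3 = ⅓)
(z(2) + (-2 + 6))*15 = (⅓ + (-2 + 6))*15 = (⅓ + 4)*15 = (13/3)*15 = 65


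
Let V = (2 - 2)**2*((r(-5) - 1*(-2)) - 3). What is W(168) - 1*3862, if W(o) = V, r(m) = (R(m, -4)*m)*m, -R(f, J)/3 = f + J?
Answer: -3862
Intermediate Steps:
R(f, J) = -3*J - 3*f (R(f, J) = -3*(f + J) = -3*(J + f) = -3*J - 3*f)
r(m) = m**2*(12 - 3*m) (r(m) = ((-3*(-4) - 3*m)*m)*m = ((12 - 3*m)*m)*m = (m*(12 - 3*m))*m = m**2*(12 - 3*m))
V = 0 (V = (2 - 2)**2*((3*(-5)**2*(4 - 1*(-5)) - 1*(-2)) - 3) = 0**2*((3*25*(4 + 5) + 2) - 3) = 0*((3*25*9 + 2) - 3) = 0*((675 + 2) - 3) = 0*(677 - 3) = 0*674 = 0)
W(o) = 0
W(168) - 1*3862 = 0 - 1*3862 = 0 - 3862 = -3862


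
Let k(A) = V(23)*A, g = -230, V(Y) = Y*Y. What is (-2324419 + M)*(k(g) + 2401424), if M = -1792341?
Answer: -9385200077040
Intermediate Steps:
V(Y) = Y**2
k(A) = 529*A (k(A) = 23**2*A = 529*A)
(-2324419 + M)*(k(g) + 2401424) = (-2324419 - 1792341)*(529*(-230) + 2401424) = -4116760*(-121670 + 2401424) = -4116760*2279754 = -9385200077040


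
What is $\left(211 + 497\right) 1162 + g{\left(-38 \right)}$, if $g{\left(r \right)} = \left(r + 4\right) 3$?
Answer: $822594$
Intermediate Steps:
$g{\left(r \right)} = 12 + 3 r$ ($g{\left(r \right)} = \left(4 + r\right) 3 = 12 + 3 r$)
$\left(211 + 497\right) 1162 + g{\left(-38 \right)} = \left(211 + 497\right) 1162 + \left(12 + 3 \left(-38\right)\right) = 708 \cdot 1162 + \left(12 - 114\right) = 822696 - 102 = 822594$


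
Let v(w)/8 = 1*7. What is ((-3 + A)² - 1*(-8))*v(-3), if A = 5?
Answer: 672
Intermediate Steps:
v(w) = 56 (v(w) = 8*(1*7) = 8*7 = 56)
((-3 + A)² - 1*(-8))*v(-3) = ((-3 + 5)² - 1*(-8))*56 = (2² + 8)*56 = (4 + 8)*56 = 12*56 = 672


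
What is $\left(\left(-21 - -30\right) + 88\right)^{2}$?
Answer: $9409$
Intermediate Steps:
$\left(\left(-21 - -30\right) + 88\right)^{2} = \left(\left(-21 + 30\right) + 88\right)^{2} = \left(9 + 88\right)^{2} = 97^{2} = 9409$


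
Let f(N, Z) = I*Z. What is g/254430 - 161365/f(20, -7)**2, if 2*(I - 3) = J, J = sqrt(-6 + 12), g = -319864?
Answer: -109706830/178101 + 129092*sqrt(6)/735 ≈ -185.76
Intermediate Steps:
J = sqrt(6) ≈ 2.4495
I = 3 + sqrt(6)/2 ≈ 4.2247
f(N, Z) = Z*(3 + sqrt(6)/2) (f(N, Z) = (3 + sqrt(6)/2)*Z = Z*(3 + sqrt(6)/2))
g/254430 - 161365/f(20, -7)**2 = -319864/254430 - 161365*4/(49*(6 + sqrt(6))**2) = -319864*1/254430 - 161365/(-21 - 7*sqrt(6)/2)**2 = -159932/127215 - 161365/(-21 - 7*sqrt(6)/2)**2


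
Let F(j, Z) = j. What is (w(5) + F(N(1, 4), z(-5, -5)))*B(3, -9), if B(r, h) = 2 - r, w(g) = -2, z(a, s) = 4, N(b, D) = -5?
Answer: 7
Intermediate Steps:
(w(5) + F(N(1, 4), z(-5, -5)))*B(3, -9) = (-2 - 5)*(2 - 1*3) = -7*(2 - 3) = -7*(-1) = 7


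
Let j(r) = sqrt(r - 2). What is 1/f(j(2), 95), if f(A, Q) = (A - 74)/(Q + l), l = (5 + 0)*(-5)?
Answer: -35/37 ≈ -0.94595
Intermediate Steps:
l = -25 (l = 5*(-5) = -25)
j(r) = sqrt(-2 + r)
f(A, Q) = (-74 + A)/(-25 + Q) (f(A, Q) = (A - 74)/(Q - 25) = (-74 + A)/(-25 + Q))
1/f(j(2), 95) = 1/((-74 + sqrt(-2 + 2))/(-25 + 95)) = 1/((-74 + sqrt(0))/70) = 1/((-74 + 0)/70) = 1/((1/70)*(-74)) = 1/(-37/35) = -35/37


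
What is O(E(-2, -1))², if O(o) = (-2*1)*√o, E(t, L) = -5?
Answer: -20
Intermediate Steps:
O(o) = -2*√o
O(E(-2, -1))² = (-2*I*√5)² = -20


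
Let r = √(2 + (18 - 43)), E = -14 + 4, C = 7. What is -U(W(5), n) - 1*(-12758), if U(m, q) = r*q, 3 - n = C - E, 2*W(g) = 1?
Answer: 12758 + 14*I*√23 ≈ 12758.0 + 67.142*I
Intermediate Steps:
W(g) = ½ (W(g) = (½)*1 = ½)
E = -10
n = -14 (n = 3 - (7 - 1*(-10)) = 3 - (7 + 10) = 3 - 1*17 = 3 - 17 = -14)
r = I*√23 (r = √(2 - 25) = √(-23) = I*√23 ≈ 4.7958*I)
U(m, q) = I*q*√23 (U(m, q) = (I*√23)*q = I*q*√23)
-U(W(5), n) - 1*(-12758) = -I*(-14)*√23 - 1*(-12758) = -(-14)*I*√23 + 12758 = 14*I*√23 + 12758 = 12758 + 14*I*√23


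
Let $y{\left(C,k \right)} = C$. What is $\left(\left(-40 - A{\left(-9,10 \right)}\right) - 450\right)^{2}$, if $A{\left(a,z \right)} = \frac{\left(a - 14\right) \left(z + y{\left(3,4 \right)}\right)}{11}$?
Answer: $\frac{25918281}{121} \approx 2.142 \cdot 10^{5}$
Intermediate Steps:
$A{\left(a,z \right)} = \frac{\left(-14 + a\right) \left(3 + z\right)}{11}$ ($A{\left(a,z \right)} = \frac{\left(a - 14\right) \left(z + 3\right)}{11} = \left(-14 + a\right) \left(3 + z\right) \frac{1}{11} = \frac{\left(-14 + a\right) \left(3 + z\right)}{11}$)
$\left(\left(-40 - A{\left(-9,10 \right)}\right) - 450\right)^{2} = \left(\left(-40 - \left(- \frac{42}{11} - \frac{140}{11} + \frac{3}{11} \left(-9\right) + \frac{1}{11} \left(-9\right) 10\right)\right) - 450\right)^{2} = \left(\left(-40 - \left(- \frac{42}{11} - \frac{140}{11} - \frac{27}{11} - \frac{90}{11}\right)\right) - 450\right)^{2} = \left(\left(-40 - - \frac{299}{11}\right) - 450\right)^{2} = \left(\left(-40 + \frac{299}{11}\right) - 450\right)^{2} = \left(- \frac{141}{11} - 450\right)^{2} = \left(- \frac{5091}{11}\right)^{2} = \frac{25918281}{121}$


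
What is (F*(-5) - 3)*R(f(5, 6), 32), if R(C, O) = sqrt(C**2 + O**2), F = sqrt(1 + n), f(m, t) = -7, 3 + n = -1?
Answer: sqrt(1073)*(-3 - 5*I*sqrt(3)) ≈ -98.27 - 283.68*I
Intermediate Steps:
n = -4 (n = -3 - 1 = -4)
F = I*sqrt(3) (F = sqrt(1 - 4) = sqrt(-3) = I*sqrt(3) ≈ 1.732*I)
(F*(-5) - 3)*R(f(5, 6), 32) = ((I*sqrt(3))*(-5) - 3)*sqrt((-7)**2 + 32**2) = (-5*I*sqrt(3) - 3)*sqrt(49 + 1024) = (-3 - 5*I*sqrt(3))*sqrt(1073) = sqrt(1073)*(-3 - 5*I*sqrt(3))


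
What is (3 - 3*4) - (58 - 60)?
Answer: -7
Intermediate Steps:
(3 - 3*4) - (58 - 60) = (3 - 12) - 1*(-2) = -9 + 2 = -7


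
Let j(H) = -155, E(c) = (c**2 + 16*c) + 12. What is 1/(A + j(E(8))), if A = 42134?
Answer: 1/41979 ≈ 2.3821e-5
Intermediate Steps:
E(c) = 12 + c**2 + 16*c
1/(A + j(E(8))) = 1/(42134 - 155) = 1/41979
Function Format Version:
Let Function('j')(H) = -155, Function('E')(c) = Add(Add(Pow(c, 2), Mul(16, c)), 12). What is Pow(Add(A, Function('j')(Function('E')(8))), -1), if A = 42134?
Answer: Rational(1, 41979) ≈ 2.3821e-5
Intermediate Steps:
Function('E')(c) = Add(12, Pow(c, 2), Mul(16, c))
Pow(Add(A, Function('j')(Function('E')(8))), -1) = Pow(Add(42134, -155), -1) = Pow(41979, -1) = Rational(1, 41979)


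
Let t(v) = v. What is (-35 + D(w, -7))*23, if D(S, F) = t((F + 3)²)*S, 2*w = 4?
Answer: -69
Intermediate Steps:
w = 2 (w = (½)*4 = 2)
D(S, F) = S*(3 + F)² (D(S, F) = (F + 3)²*S = (3 + F)²*S = S*(3 + F)²)
(-35 + D(w, -7))*23 = (-35 + 2*(3 - 7)²)*23 = (-35 + 2*(-4)²)*23 = (-35 + 2*16)*23 = (-35 + 32)*23 = -3*23 = -69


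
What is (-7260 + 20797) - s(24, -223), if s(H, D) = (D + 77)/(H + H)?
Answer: 324961/24 ≈ 13540.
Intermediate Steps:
s(H, D) = (77 + D)/(2*H) (s(H, D) = (77 + D)/((2*H)) = (77 + D)*(1/(2*H)) = (77 + D)/(2*H))
(-7260 + 20797) - s(24, -223) = (-7260 + 20797) - (77 - 223)/(2*24) = 13537 - (-146)/(2*24) = 13537 - 1*(-73/24) = 13537 + 73/24 = 324961/24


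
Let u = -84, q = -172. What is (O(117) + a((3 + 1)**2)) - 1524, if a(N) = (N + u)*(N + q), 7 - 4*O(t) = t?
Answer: 18113/2 ≈ 9056.5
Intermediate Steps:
O(t) = 7/4 - t/4
a(N) = (-172 + N)*(-84 + N) (a(N) = (N - 84)*(N - 172) = (-84 + N)*(-172 + N) = (-172 + N)*(-84 + N))
(O(117) + a((3 + 1)**2)) - 1524 = ((7/4 - 1/4*117) + (14448 + ((3 + 1)**2)**2 - 256*(3 + 1)**2)) - 1524 = ((7/4 - 117/4) + (14448 + (4**2)**2 - 256*4**2)) - 1524 = (-55/2 + (14448 + 16**2 - 256*16)) - 1524 = (-55/2 + (14448 + 256 - 4096)) - 1524 = (-55/2 + 10608) - 1524 = 21161/2 - 1524 = 18113/2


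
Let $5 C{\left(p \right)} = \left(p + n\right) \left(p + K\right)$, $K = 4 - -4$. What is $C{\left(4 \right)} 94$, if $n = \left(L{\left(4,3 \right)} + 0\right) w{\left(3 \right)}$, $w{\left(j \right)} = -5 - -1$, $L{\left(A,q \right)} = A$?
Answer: $- \frac{13536}{5} \approx -2707.2$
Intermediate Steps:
$w{\left(j \right)} = -4$ ($w{\left(j \right)} = -5 + 1 = -4$)
$K = 8$ ($K = 4 + 4 = 8$)
$n = -16$ ($n = \left(4 + 0\right) \left(-4\right) = 4 \left(-4\right) = -16$)
$C{\left(p \right)} = \frac{\left(-16 + p\right) \left(8 + p\right)}{5}$ ($C{\left(p \right)} = \frac{\left(p - 16\right) \left(p + 8\right)}{5} = \frac{\left(-16 + p\right) \left(8 + p\right)}{5}$)
$C{\left(4 \right)} 94 = \left(- \frac{128}{5} - \frac{32}{5} + \frac{4^{2}}{5}\right) 94 = \left(- \frac{128}{5} - \frac{32}{5} + \frac{1}{5} \cdot 16\right) 94 = \left(- \frac{128}{5} - \frac{32}{5} + \frac{16}{5}\right) 94 = \left(- \frac{144}{5}\right) 94 = - \frac{13536}{5}$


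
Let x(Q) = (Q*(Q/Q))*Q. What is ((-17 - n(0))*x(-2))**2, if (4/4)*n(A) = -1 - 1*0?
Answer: 4096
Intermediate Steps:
n(A) = -1 (n(A) = -1 - 1*0 = -1 + 0 = -1)
x(Q) = Q**2 (x(Q) = (Q*1)*Q = Q*Q = Q**2)
((-17 - n(0))*x(-2))**2 = ((-17 - 1*(-1))*(-2)**2)**2 = ((-17 + 1)*4)**2 = (-16*4)**2 = (-64)**2 = 4096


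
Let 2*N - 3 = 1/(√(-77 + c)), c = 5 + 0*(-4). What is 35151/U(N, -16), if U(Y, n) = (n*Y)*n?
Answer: 949077/10384 + 105453*I*√2/41536 ≈ 91.398 + 3.5905*I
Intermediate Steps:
c = 5 (c = 5 + 0 = 5)
N = 3/2 - I*√2/24 (N = 3/2 + 1/(2*(√(-77 + 5))) = 3/2 + 1/(2*(√(-72))) = 3/2 + 1/(2*((6*I*√2))) = 3/2 + (-I*√2/12)/2 = 3/2 - I*√2/24 ≈ 1.5 - 0.058926*I)
U(Y, n) = Y*n² (U(Y, n) = (Y*n)*n = Y*n²)
35151/U(N, -16) = 35151/(((3/2 - I*√2/24)*(-16)²)) = 35151/(((3/2 - I*√2/24)*256)) = 35151/(384 - 32*I*√2/3)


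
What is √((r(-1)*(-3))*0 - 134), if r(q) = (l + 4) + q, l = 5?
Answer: I*√134 ≈ 11.576*I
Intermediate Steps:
r(q) = 9 + q (r(q) = (5 + 4) + q = 9 + q)
√((r(-1)*(-3))*0 - 134) = √(((9 - 1)*(-3))*0 - 134) = √((8*(-3))*0 - 134) = √(-24*0 - 134) = √(0 - 134) = √(-134) = I*√134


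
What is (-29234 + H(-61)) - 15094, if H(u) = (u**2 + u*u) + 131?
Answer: -36755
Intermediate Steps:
H(u) = 131 + 2*u**2 (H(u) = (u**2 + u**2) + 131 = 2*u**2 + 131 = 131 + 2*u**2)
(-29234 + H(-61)) - 15094 = (-29234 + (131 + 2*(-61)**2)) - 15094 = (-29234 + (131 + 2*3721)) - 15094 = (-29234 + (131 + 7442)) - 15094 = (-29234 + 7573) - 15094 = -21661 - 15094 = -36755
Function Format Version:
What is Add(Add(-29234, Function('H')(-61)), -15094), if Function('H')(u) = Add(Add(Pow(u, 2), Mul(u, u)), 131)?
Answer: -36755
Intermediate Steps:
Function('H')(u) = Add(131, Mul(2, Pow(u, 2))) (Function('H')(u) = Add(Add(Pow(u, 2), Pow(u, 2)), 131) = Add(Mul(2, Pow(u, 2)), 131) = Add(131, Mul(2, Pow(u, 2))))
Add(Add(-29234, Function('H')(-61)), -15094) = Add(Add(-29234, Add(131, Mul(2, Pow(-61, 2)))), -15094) = Add(Add(-29234, Add(131, Mul(2, 3721))), -15094) = Add(Add(-29234, Add(131, 7442)), -15094) = Add(Add(-29234, 7573), -15094) = Add(-21661, -15094) = -36755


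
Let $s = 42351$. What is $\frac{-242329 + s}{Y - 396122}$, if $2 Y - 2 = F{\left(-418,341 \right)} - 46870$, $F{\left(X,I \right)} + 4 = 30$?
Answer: $\frac{199978}{419543} \approx 0.47666$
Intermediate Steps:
$F{\left(X,I \right)} = 26$ ($F{\left(X,I \right)} = -4 + 30 = 26$)
$Y = -23421$ ($Y = 1 + \frac{26 - 46870}{2} = 1 + \frac{1}{2} \left(-46844\right) = 1 - 23422 = -23421$)
$\frac{-242329 + s}{Y - 396122} = \frac{-242329 + 42351}{-23421 - 396122} = - \frac{199978}{-419543} = \left(-199978\right) \left(- \frac{1}{419543}\right) = \frac{199978}{419543}$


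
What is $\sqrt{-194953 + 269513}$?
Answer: $8 \sqrt{1165} \approx 273.06$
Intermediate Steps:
$\sqrt{-194953 + 269513} = \sqrt{74560} = 8 \sqrt{1165}$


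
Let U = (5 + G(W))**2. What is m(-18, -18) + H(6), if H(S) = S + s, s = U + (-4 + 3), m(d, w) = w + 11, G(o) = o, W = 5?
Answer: 98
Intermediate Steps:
U = 100 (U = (5 + 5)**2 = 10**2 = 100)
m(d, w) = 11 + w
s = 99 (s = 100 + (-4 + 3) = 100 - 1 = 99)
H(S) = 99 + S (H(S) = S + 99 = 99 + S)
m(-18, -18) + H(6) = (11 - 18) + (99 + 6) = -7 + 105 = 98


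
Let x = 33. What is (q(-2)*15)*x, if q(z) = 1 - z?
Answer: 1485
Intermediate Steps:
(q(-2)*15)*x = ((1 - 1*(-2))*15)*33 = ((1 + 2)*15)*33 = (3*15)*33 = 45*33 = 1485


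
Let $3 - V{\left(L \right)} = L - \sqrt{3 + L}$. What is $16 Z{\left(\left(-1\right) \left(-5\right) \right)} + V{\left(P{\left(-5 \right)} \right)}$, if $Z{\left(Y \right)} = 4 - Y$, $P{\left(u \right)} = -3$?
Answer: $-10$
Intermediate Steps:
$V{\left(L \right)} = 3 + \sqrt{3 + L} - L$ ($V{\left(L \right)} = 3 - \left(L - \sqrt{3 + L}\right) = 3 + \sqrt{3 + L} - L$)
$16 Z{\left(\left(-1\right) \left(-5\right) \right)} + V{\left(P{\left(-5 \right)} \right)} = 16 \left(4 - \left(-1\right) \left(-5\right)\right) + \left(3 + \sqrt{3 - 3} - -3\right) = 16 \left(4 - 5\right) + \left(3 + \sqrt{0} + 3\right) = 16 \left(4 - 5\right) + \left(3 + 0 + 3\right) = 16 \left(-1\right) + 6 = -16 + 6 = -10$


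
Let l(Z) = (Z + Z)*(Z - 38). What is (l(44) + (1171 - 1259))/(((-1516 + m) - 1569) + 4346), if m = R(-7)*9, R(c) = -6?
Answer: 440/1207 ≈ 0.36454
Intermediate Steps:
m = -54 (m = -6*9 = -54)
l(Z) = 2*Z*(-38 + Z) (l(Z) = (2*Z)*(-38 + Z) = 2*Z*(-38 + Z))
(l(44) + (1171 - 1259))/(((-1516 + m) - 1569) + 4346) = (2*44*(-38 + 44) + (1171 - 1259))/(((-1516 - 54) - 1569) + 4346) = (2*44*6 - 88)/((-1570 - 1569) + 4346) = (528 - 88)/(-3139 + 4346) = 440/1207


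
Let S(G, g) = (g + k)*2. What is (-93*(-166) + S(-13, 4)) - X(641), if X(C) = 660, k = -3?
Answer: 14780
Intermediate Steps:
S(G, g) = -6 + 2*g (S(G, g) = (g - 3)*2 = (-3 + g)*2 = -6 + 2*g)
(-93*(-166) + S(-13, 4)) - X(641) = (-93*(-166) + (-6 + 2*4)) - 1*660 = (15438 + (-6 + 8)) - 660 = (15438 + 2) - 660 = 15440 - 660 = 14780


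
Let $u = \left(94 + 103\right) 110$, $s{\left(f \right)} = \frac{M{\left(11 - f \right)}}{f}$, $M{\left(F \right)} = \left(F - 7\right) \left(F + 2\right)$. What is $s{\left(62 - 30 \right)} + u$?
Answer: $\frac{173493}{8} \approx 21687.0$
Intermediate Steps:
$M{\left(F \right)} = \left(-7 + F\right) \left(2 + F\right)$
$s{\left(f \right)} = \frac{-69 + \left(11 - f\right)^{2} + 5 f}{f}$ ($s{\left(f \right)} = \frac{-14 + \left(11 - f\right)^{2} - 5 \left(11 - f\right)}{f} = \frac{-14 + \left(11 - f\right)^{2} + \left(-55 + 5 f\right)}{f} = \frac{-69 + \left(11 - f\right)^{2} + 5 f}{f}$)
$u = 21670$ ($u = 197 \cdot 110 = 21670$)
$s{\left(62 - 30 \right)} + u = \left(-17 + \left(62 - 30\right) + \frac{52}{62 - 30}\right) + 21670 = \left(-17 + 32 + \frac{52}{32}\right) + 21670 = \left(-17 + 32 + 52 \cdot \frac{1}{32}\right) + 21670 = \left(-17 + 32 + \frac{13}{8}\right) + 21670 = \frac{133}{8} + 21670 = \frac{173493}{8}$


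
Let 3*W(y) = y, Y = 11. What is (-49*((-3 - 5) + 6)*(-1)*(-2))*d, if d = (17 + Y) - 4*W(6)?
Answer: 3920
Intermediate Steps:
W(y) = y/3
d = 20 (d = (17 + 11) - 4*6/3 = 28 - 4*2 = 28 - 8 = 20)
(-49*((-3 - 5) + 6)*(-1)*(-2))*d = -49*((-3 - 5) + 6)*(-1)*(-2)*20 = -49*(-8 + 6)*(-1)*(-2)*20 = -49*(-2*(-1))*(-2)*20 = -98*(-2)*20 = -49*(-4)*20 = 196*20 = 3920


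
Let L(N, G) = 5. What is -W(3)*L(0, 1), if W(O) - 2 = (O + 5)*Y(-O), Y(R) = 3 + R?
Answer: -10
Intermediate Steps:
W(O) = 2 + (3 - O)*(5 + O) (W(O) = 2 + (O + 5)*(3 - O) = 2 + (5 + O)*(3 - O) = 2 + (3 - O)*(5 + O))
-W(3)*L(0, 1) = -(17 - 1*3**2 - 2*3)*5 = -(17 - 1*9 - 6)*5 = -(17 - 9 - 6)*5 = -2*5 = -1*10 = -10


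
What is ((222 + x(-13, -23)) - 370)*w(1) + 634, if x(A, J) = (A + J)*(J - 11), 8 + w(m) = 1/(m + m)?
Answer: -7436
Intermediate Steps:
w(m) = -8 + 1/(2*m) (w(m) = -8 + 1/(m + m) = -8 + 1/(2*m))
x(A, J) = (-11 + J)*(A + J) (x(A, J) = (A + J)*(-11 + J) = (-11 + J)*(A + J))
((222 + x(-13, -23)) - 370)*w(1) + 634 = ((222 + ((-23)² - 11*(-13) - 11*(-23) - 13*(-23))) - 370)*(-8 + (½)/1) + 634 = ((222 + (529 + 143 + 253 + 299)) - 370)*(-8 + (½)*1) + 634 = ((222 + 1224) - 370)*(-8 + ½) + 634 = (1446 - 370)*(-15/2) + 634 = 1076*(-15/2) + 634 = -8070 + 634 = -7436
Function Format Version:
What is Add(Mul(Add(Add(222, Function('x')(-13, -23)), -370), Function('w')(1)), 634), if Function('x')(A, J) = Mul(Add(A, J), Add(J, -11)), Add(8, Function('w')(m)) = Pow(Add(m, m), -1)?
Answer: -7436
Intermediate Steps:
Function('w')(m) = Add(-8, Mul(Rational(1, 2), Pow(m, -1))) (Function('w')(m) = Add(-8, Pow(Add(m, m), -1)) = Add(-8, Pow(Mul(2, m), -1)) = Add(-8, Mul(Rational(1, 2), Pow(m, -1))))
Function('x')(A, J) = Mul(Add(-11, J), Add(A, J)) (Function('x')(A, J) = Mul(Add(A, J), Add(-11, J)) = Mul(Add(-11, J), Add(A, J)))
Add(Mul(Add(Add(222, Function('x')(-13, -23)), -370), Function('w')(1)), 634) = Add(Mul(Add(Add(222, Add(Pow(-23, 2), Mul(-11, -13), Mul(-11, -23), Mul(-13, -23))), -370), Add(-8, Mul(Rational(1, 2), Pow(1, -1)))), 634) = Add(Mul(Add(Add(222, Add(529, 143, 253, 299)), -370), Add(-8, Mul(Rational(1, 2), 1))), 634) = Add(Mul(Add(Add(222, 1224), -370), Add(-8, Rational(1, 2))), 634) = Add(Mul(Add(1446, -370), Rational(-15, 2)), 634) = Add(Mul(1076, Rational(-15, 2)), 634) = Add(-8070, 634) = -7436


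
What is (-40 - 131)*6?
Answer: -1026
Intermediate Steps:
(-40 - 131)*6 = -171*6 = -1026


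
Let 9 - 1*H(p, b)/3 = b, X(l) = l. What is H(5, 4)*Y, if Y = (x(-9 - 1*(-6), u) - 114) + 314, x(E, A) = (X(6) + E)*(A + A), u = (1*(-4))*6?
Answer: 840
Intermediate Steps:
u = -24 (u = -4*6 = -24)
H(p, b) = 27 - 3*b
x(E, A) = 2*A*(6 + E) (x(E, A) = (6 + E)*(A + A) = (6 + E)*(2*A) = 2*A*(6 + E))
Y = 56 (Y = (2*(-24)*(6 + (-9 - 1*(-6))) - 114) + 314 = (2*(-24)*(6 + (-9 + 6)) - 114) + 314 = (2*(-24)*(6 - 3) - 114) + 314 = (2*(-24)*3 - 114) + 314 = (-144 - 114) + 314 = -258 + 314 = 56)
H(5, 4)*Y = (27 - 3*4)*56 = (27 - 12)*56 = 15*56 = 840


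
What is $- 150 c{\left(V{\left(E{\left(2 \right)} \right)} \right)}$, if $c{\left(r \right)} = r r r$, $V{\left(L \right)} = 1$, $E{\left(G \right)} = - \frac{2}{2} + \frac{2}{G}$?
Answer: $-150$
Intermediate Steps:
$E{\left(G \right)} = -1 + \frac{2}{G}$ ($E{\left(G \right)} = \left(-2\right) \frac{1}{2} + \frac{2}{G} = -1 + \frac{2}{G}$)
$c{\left(r \right)} = r^{3}$ ($c{\left(r \right)} = r^{2} r = r^{3}$)
$- 150 c{\left(V{\left(E{\left(2 \right)} \right)} \right)} = - 150 \cdot 1^{3} = \left(-150\right) 1 = -150$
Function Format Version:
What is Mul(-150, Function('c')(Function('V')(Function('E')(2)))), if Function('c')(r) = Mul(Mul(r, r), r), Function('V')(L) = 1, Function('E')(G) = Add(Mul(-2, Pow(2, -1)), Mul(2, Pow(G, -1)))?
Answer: -150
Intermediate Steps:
Function('E')(G) = Add(-1, Mul(2, Pow(G, -1))) (Function('E')(G) = Add(Mul(-2, Rational(1, 2)), Mul(2, Pow(G, -1))) = Add(-1, Mul(2, Pow(G, -1))))
Function('c')(r) = Pow(r, 3) (Function('c')(r) = Mul(Pow(r, 2), r) = Pow(r, 3))
Mul(-150, Function('c')(Function('V')(Function('E')(2)))) = Mul(-150, Pow(1, 3)) = Mul(-150, 1) = -150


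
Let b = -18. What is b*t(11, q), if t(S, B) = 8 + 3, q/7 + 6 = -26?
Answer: -198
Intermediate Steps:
q = -224 (q = -42 + 7*(-26) = -42 - 182 = -224)
t(S, B) = 11
b*t(11, q) = -18*11 = -198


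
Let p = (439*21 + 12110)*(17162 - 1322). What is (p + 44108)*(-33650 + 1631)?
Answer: -10819074989892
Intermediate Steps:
p = 337851360 (p = (9219 + 12110)*15840 = 21329*15840 = 337851360)
(p + 44108)*(-33650 + 1631) = (337851360 + 44108)*(-33650 + 1631) = 337895468*(-32019) = -10819074989892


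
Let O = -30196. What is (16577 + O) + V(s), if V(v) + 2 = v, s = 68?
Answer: -13553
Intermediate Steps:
V(v) = -2 + v
(16577 + O) + V(s) = (16577 - 30196) + (-2 + 68) = -13619 + 66 = -13553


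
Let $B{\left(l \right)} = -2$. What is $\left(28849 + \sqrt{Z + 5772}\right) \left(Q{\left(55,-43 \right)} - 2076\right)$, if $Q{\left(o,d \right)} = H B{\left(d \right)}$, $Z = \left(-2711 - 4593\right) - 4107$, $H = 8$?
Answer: $-60352108 - 2092 i \sqrt{5639} \approx -6.0352 \cdot 10^{7} - 1.571 \cdot 10^{5} i$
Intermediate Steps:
$Z = -11411$ ($Z = -7304 - 4107 = -11411$)
$Q{\left(o,d \right)} = -16$ ($Q{\left(o,d \right)} = 8 \left(-2\right) = -16$)
$\left(28849 + \sqrt{Z + 5772}\right) \left(Q{\left(55,-43 \right)} - 2076\right) = \left(28849 + \sqrt{-11411 + 5772}\right) \left(-16 - 2076\right) = \left(28849 + \sqrt{-5639}\right) \left(-2092\right) = \left(28849 + i \sqrt{5639}\right) \left(-2092\right) = -60352108 - 2092 i \sqrt{5639}$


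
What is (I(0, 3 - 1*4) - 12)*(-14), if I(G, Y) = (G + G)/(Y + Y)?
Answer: 168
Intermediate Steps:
I(G, Y) = G/Y (I(G, Y) = (2*G)/((2*Y)) = (2*G)*(1/(2*Y)) = G/Y)
(I(0, 3 - 1*4) - 12)*(-14) = (0/(3 - 1*4) - 12)*(-14) = (0/(3 - 4) - 12)*(-14) = (0/(-1) - 12)*(-14) = (0*(-1) - 12)*(-14) = (0 - 12)*(-14) = -12*(-14) = 168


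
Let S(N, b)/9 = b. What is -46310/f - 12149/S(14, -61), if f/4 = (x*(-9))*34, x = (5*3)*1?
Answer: 2760887/111996 ≈ 24.652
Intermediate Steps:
S(N, b) = 9*b
x = 15 (x = 15*1 = 15)
f = -18360 (f = 4*((15*(-9))*34) = 4*(-135*34) = 4*(-4590) = -18360)
-46310/f - 12149/S(14, -61) = -46310/(-18360) - 12149/(9*(-61)) = -46310*(-1/18360) - 12149/(-549) = 4631/1836 - 12149*(-1/549) = 4631/1836 + 12149/549 = 2760887/111996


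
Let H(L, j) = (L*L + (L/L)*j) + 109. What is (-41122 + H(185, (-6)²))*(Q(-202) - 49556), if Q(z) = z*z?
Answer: 59093504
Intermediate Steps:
Q(z) = z²
H(L, j) = 109 + j + L² (H(L, j) = (L² + 1*j) + 109 = (L² + j) + 109 = (j + L²) + 109 = 109 + j + L²)
(-41122 + H(185, (-6)²))*(Q(-202) - 49556) = (-41122 + (109 + (-6)² + 185²))*((-202)² - 49556) = (-41122 + (109 + 36 + 34225))*(40804 - 49556) = (-41122 + 34370)*(-8752) = -6752*(-8752) = 59093504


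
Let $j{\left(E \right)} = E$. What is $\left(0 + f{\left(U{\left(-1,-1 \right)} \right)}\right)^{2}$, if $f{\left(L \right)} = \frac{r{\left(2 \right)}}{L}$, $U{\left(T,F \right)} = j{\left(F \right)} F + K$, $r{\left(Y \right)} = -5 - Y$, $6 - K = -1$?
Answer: $\frac{49}{64} \approx 0.76563$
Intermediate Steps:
$K = 7$ ($K = 6 - -1 = 6 + 1 = 7$)
$U{\left(T,F \right)} = 7 + F^{2}$ ($U{\left(T,F \right)} = F F + 7 = F^{2} + 7 = 7 + F^{2}$)
$f{\left(L \right)} = - \frac{7}{L}$ ($f{\left(L \right)} = \frac{-5 - 2}{L} = - \frac{7}{L}$)
$\left(0 + f{\left(U{\left(-1,-1 \right)} \right)}\right)^{2} = \left(0 - \frac{7}{7 + \left(-1\right)^{2}}\right)^{2} = \left(0 - \frac{7}{7 + 1}\right)^{2} = \left(0 - \frac{7}{8}\right)^{2} = \left(- \frac{7}{8}\right)^{2} = \frac{49}{64}$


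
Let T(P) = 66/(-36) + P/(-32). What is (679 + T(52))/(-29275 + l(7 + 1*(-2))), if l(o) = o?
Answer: -16213/702480 ≈ -0.023080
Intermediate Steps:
T(P) = -11/6 - P/32 (T(P) = 66*(-1/36) + P*(-1/32) = -11/6 - P/32)
(679 + T(52))/(-29275 + l(7 + 1*(-2))) = (679 + (-11/6 - 1/32*52))/(-29275 + (7 + 1*(-2))) = (679 + (-11/6 - 13/8))/(-29275 + (7 - 2)) = (679 - 83/24)/(-29275 + 5) = (16213/24)/(-29270) = (16213/24)*(-1/29270) = -16213/702480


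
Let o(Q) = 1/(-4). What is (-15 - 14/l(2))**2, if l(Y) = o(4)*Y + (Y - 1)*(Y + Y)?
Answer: 361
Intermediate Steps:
o(Q) = -1/4
l(Y) = -Y/4 + 2*Y*(-1 + Y) (l(Y) = -Y/4 + (Y - 1)*(Y + Y) = -Y/4 + (-1 + Y)*(2*Y) = -Y/4 + 2*Y*(-1 + Y))
(-15 - 14/l(2))**2 = (-15 - 14*2/(-9 + 8*2))**2 = (-15 - 14*2/(-9 + 16))**2 = (-15 - 14/((1/4)*2*7))**2 = (-15 - 14/7/2)**2 = (-15 - 14*2/7)**2 = (-15 - 4)**2 = (-19)**2 = 361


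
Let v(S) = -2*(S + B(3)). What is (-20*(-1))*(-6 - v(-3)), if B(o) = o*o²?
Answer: 840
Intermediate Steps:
B(o) = o³
v(S) = -54 - 2*S (v(S) = -2*(S + 3³) = -2*(S + 27) = -2*(27 + S) = -54 - 2*S)
(-20*(-1))*(-6 - v(-3)) = (-20*(-1))*(-6 - (-54 - 2*(-3))) = 20*(-6 - (-54 + 6)) = 20*(-6 - 1*(-48)) = 20*(-6 + 48) = 20*42 = 840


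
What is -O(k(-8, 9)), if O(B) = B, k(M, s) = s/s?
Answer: -1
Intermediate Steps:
k(M, s) = 1
-O(k(-8, 9)) = -1*1 = -1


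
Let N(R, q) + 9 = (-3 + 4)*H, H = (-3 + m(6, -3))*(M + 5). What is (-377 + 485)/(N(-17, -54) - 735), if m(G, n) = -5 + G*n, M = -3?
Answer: -27/199 ≈ -0.13568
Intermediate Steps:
H = -52 (H = (-3 + (-5 + 6*(-3)))*(-3 + 5) = (-3 + (-5 - 18))*2 = (-3 - 23)*2 = -26*2 = -52)
N(R, q) = -61 (N(R, q) = -9 + (-3 + 4)*(-52) = -9 + 1*(-52) = -9 - 52 = -61)
(-377 + 485)/(N(-17, -54) - 735) = (-377 + 485)/(-61 - 735) = 108/(-796) = 108*(-1/796) = -27/199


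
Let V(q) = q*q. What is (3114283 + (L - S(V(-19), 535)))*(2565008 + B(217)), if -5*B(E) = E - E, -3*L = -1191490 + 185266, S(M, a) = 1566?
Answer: 8844468210000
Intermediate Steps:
V(q) = q²
L = 335408 (L = -(-1191490 + 185266)/3 = -⅓*(-1006224) = 335408)
B(E) = 0 (B(E) = -(E - E)/5 = -⅕*0 = 0)
(3114283 + (L - S(V(-19), 535)))*(2565008 + B(217)) = (3114283 + (335408 - 1*1566))*(2565008 + 0) = (3114283 + (335408 - 1566))*2565008 = (3114283 + 333842)*2565008 = 3448125*2565008 = 8844468210000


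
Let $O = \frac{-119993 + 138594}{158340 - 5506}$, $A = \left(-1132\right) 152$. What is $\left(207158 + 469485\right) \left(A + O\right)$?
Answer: $- \frac{1617620326402575}{13894} \approx -1.1643 \cdot 10^{11}$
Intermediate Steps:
$A = -172064$
$O = \frac{1691}{13894}$ ($O = \frac{18601}{152834} = 18601 \cdot \frac{1}{152834} = \frac{1691}{13894} \approx 0.12171$)
$\left(207158 + 469485\right) \left(A + O\right) = \left(207158 + 469485\right) \left(-172064 + \frac{1691}{13894}\right) = 676643 \left(- \frac{2390655525}{13894}\right) = - \frac{1617620326402575}{13894}$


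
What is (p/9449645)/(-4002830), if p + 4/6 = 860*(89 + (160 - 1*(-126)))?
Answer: -483749/56737983743025 ≈ -8.5260e-9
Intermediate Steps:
p = 967498/3 (p = -2/3 + 860*(89 + (160 - 1*(-126))) = -2/3 + 860*(89 + (160 + 126)) = -2/3 + 860*(89 + 286) = -2/3 + 860*375 = -2/3 + 322500 = 967498/3 ≈ 3.2250e+5)
(p/9449645)/(-4002830) = ((967498/3)/9449645)/(-4002830) = ((967498/3)*(1/9449645))*(-1/4002830) = (967498/28348935)*(-1/4002830) = -483749/56737983743025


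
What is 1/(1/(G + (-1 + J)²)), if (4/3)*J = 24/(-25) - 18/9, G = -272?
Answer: -654079/2500 ≈ -261.63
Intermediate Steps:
J = -111/50 (J = 3*(24/(-25) - 18/9)/4 = 3*(24*(-1/25) - 18*⅑)/4 = 3*(-24/25 - 2)/4 = (¾)*(-74/25) = -111/50 ≈ -2.2200)
1/(1/(G + (-1 + J)²)) = 1/(1/(-272 + (-1 - 111/50)²)) = 1/(1/(-272 + (-161/50)²)) = 1/(1/(-272 + 25921/2500)) = 1/(1/(-654079/2500)) = 1/(-2500/654079) = -654079/2500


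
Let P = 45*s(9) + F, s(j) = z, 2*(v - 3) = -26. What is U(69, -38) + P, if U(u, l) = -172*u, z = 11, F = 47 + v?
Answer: -11336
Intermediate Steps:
v = -10 (v = 3 + (½)*(-26) = 3 - 13 = -10)
F = 37 (F = 47 - 10 = 37)
s(j) = 11
P = 532 (P = 45*11 + 37 = 495 + 37 = 532)
U(69, -38) + P = -172*69 + 532 = -11868 + 532 = -11336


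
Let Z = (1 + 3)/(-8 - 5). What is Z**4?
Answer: 256/28561 ≈ 0.0089633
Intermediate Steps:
Z = -4/13 (Z = 4/(-13) = 4*(-1/13) = -4/13 ≈ -0.30769)
Z**4 = (-4/13)**4 = 256/28561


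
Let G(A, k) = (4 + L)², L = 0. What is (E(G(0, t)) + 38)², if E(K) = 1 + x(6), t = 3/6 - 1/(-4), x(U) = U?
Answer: 2025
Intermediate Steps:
t = ¾ (t = 3*(⅙) - 1*(-¼) = ½ + ¼ = ¾ ≈ 0.75000)
G(A, k) = 16 (G(A, k) = (4 + 0)² = 4² = 16)
E(K) = 7 (E(K) = 1 + 6 = 7)
(E(G(0, t)) + 38)² = (7 + 38)² = 45² = 2025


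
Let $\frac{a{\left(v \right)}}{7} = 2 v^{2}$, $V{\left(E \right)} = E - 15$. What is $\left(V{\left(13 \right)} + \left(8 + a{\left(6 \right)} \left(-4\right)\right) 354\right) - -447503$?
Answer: $-263331$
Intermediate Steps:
$V{\left(E \right)} = -15 + E$
$a{\left(v \right)} = 14 v^{2}$ ($a{\left(v \right)} = 7 \cdot 2 v^{2} = 14 v^{2}$)
$\left(V{\left(13 \right)} + \left(8 + a{\left(6 \right)} \left(-4\right)\right) 354\right) - -447503 = \left(\left(-15 + 13\right) + \left(8 + 14 \cdot 6^{2} \left(-4\right)\right) 354\right) - -447503 = \left(-2 + \left(8 + 14 \cdot 36 \left(-4\right)\right) 354\right) + 447503 = \left(-2 + \left(8 + 504 \left(-4\right)\right) 354\right) + 447503 = \left(-2 + \left(8 - 2016\right) 354\right) + 447503 = \left(-2 - 710832\right) + 447503 = -710834 + 447503 = -263331$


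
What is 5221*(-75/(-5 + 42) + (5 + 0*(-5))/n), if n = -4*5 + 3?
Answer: -7622660/629 ≈ -12119.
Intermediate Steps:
n = -17 (n = -20 + 3 = -17)
5221*(-75/(-5 + 42) + (5 + 0*(-5))/n) = 5221*(-75/(-5 + 42) + (5 + 0*(-5))/(-17)) = 5221*(-75/37 + (5 + 0)*(-1/17)) = 5221*(-75*1/37 + 5*(-1/17)) = 5221*(-75/37 - 5/17) = 5221*(-1460/629) = -7622660/629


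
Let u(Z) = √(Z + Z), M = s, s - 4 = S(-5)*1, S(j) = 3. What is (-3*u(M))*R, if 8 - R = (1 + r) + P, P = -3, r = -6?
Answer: -48*√14 ≈ -179.60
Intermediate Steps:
s = 7 (s = 4 + 3*1 = 4 + 3 = 7)
M = 7
R = 16 (R = 8 - ((1 - 6) - 3) = 8 - (-5 - 3) = 8 - 1*(-8) = 8 + 8 = 16)
u(Z) = √2*√Z (u(Z) = √(2*Z) = √2*√Z)
(-3*u(M))*R = -3*√2*√7*16 = -3*√14*16 = -48*√14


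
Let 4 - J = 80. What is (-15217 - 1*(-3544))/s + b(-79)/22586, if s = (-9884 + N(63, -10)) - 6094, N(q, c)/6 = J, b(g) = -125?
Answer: 7266448/10310509 ≈ 0.70476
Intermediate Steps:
J = -76 (J = 4 - 1*80 = 4 - 80 = -76)
N(q, c) = -456 (N(q, c) = 6*(-76) = -456)
s = -16434 (s = (-9884 - 456) - 6094 = -10340 - 6094 = -16434)
(-15217 - 1*(-3544))/s + b(-79)/22586 = (-15217 - 1*(-3544))/(-16434) - 125/22586 = (-15217 + 3544)*(-1/16434) - 125*1/22586 = -11673*(-1/16434) - 125/22586 = 1297/1826 - 125/22586 = 7266448/10310509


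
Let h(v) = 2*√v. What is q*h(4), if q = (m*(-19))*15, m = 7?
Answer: -7980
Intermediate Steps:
q = -1995 (q = (7*(-19))*15 = -133*15 = -1995)
q*h(4) = -3990*√4 = -3990*2 = -1995*4 = -7980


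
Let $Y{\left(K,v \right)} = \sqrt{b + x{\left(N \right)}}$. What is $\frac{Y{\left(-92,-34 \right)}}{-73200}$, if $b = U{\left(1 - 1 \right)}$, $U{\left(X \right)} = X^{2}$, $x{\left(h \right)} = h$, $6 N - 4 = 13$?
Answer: $- \frac{\sqrt{102}}{439200} \approx -2.2995 \cdot 10^{-5}$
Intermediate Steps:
$N = \frac{17}{6}$ ($N = \frac{2}{3} + \frac{1}{6} \cdot 13 = \frac{2}{3} + \frac{13}{6} = \frac{17}{6} \approx 2.8333$)
$b = 0$ ($b = \left(1 - 1\right)^{2} = 0^{2} = 0$)
$Y{\left(K,v \right)} = \frac{\sqrt{102}}{6}$ ($Y{\left(K,v \right)} = \sqrt{0 + \frac{17}{6}} = \sqrt{\frac{17}{6}} = \frac{\sqrt{102}}{6}$)
$\frac{Y{\left(-92,-34 \right)}}{-73200} = \frac{\frac{1}{6} \sqrt{102}}{-73200} = \frac{\sqrt{102}}{6} \left(- \frac{1}{73200}\right) = - \frac{\sqrt{102}}{439200}$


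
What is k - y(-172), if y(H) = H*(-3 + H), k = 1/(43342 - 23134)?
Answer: -608260799/20208 ≈ -30100.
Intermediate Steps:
k = 1/20208 ≈ 4.9485e-5
k - y(-172) = 1/20208 - (-172)*(-3 - 172) = 1/20208 - (-172)*(-175) = 1/20208 - 1*30100 = 1/20208 - 30100 = -608260799/20208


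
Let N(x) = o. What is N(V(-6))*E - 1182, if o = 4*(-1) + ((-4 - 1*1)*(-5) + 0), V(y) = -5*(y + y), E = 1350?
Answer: 27168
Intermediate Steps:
V(y) = -10*y
o = 21 (o = -4 + ((-4 - 1)*(-5) + 0) = -4 + (-5*(-5) + 0) = -4 + (25 + 0) = -4 + 25 = 21)
N(x) = 21
N(V(-6))*E - 1182 = 21*1350 - 1182 = 28350 - 1182 = 27168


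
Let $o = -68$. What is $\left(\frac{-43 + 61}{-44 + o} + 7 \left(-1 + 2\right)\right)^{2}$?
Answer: $\frac{146689}{3136} \approx 46.776$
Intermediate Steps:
$\left(\frac{-43 + 61}{-44 + o} + 7 \left(-1 + 2\right)\right)^{2} = \left(\frac{-43 + 61}{-44 - 68} + 7 \left(-1 + 2\right)\right)^{2} = \left(\frac{18}{-112} + 7 \cdot 1\right)^{2} = \left(18 \left(- \frac{1}{112}\right) + 7\right)^{2} = \left(- \frac{9}{56} + 7\right)^{2} = \left(\frac{383}{56}\right)^{2} = \frac{146689}{3136}$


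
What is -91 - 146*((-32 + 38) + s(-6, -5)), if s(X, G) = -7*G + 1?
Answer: -6223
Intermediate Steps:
s(X, G) = 1 - 7*G
-91 - 146*((-32 + 38) + s(-6, -5)) = -91 - 146*((-32 + 38) + (1 - 7*(-5))) = -91 - 146*(6 + (1 + 35)) = -91 - 146*(6 + 36) = -91 - 146*42 = -91 - 6132 = -6223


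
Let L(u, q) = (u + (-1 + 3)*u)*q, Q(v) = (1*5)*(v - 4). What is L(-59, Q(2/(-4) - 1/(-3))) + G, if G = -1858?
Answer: 3659/2 ≈ 1829.5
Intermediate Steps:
Q(v) = -20 + 5*v (Q(v) = 5*(-4 + v) = -20 + 5*v)
L(u, q) = 3*q*u (L(u, q) = (u + 2*u)*q = (3*u)*q = 3*q*u)
L(-59, Q(2/(-4) - 1/(-3))) + G = 3*(-20 + 5*(2/(-4) - 1/(-3)))*(-59) - 1858 = 3*(-20 + 5*(2*(-¼) - 1*(-⅓)))*(-59) - 1858 = 3*(-20 + 5*(-½ + ⅓))*(-59) - 1858 = 3*(-20 + 5*(-⅙))*(-59) - 1858 = 3*(-20 - ⅚)*(-59) - 1858 = 3*(-125/6)*(-59) - 1858 = 7375/2 - 1858 = 3659/2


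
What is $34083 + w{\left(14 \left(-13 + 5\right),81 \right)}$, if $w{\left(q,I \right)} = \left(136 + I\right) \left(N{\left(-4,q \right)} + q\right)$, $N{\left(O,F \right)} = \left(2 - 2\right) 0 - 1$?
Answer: $9562$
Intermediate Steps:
$N{\left(O,F \right)} = -1$ ($N{\left(O,F \right)} = 0 \cdot 0 - 1 = 0 - 1 = -1$)
$w{\left(q,I \right)} = \left(-1 + q\right) \left(136 + I\right)$ ($w{\left(q,I \right)} = \left(136 + I\right) \left(-1 + q\right) = \left(-1 + q\right) \left(136 + I\right)$)
$34083 + w{\left(14 \left(-13 + 5\right),81 \right)} = 34083 + \left(-136 - 81 + 136 \cdot 14 \left(-13 + 5\right) + 81 \cdot 14 \left(-13 + 5\right)\right) = 34083 + \left(-136 - 81 + 136 \cdot 14 \left(-8\right) + 81 \cdot 14 \left(-8\right)\right) = 34083 + \left(-136 - 81 + 136 \left(-112\right) + 81 \left(-112\right)\right) = 34083 - 24521 = 9562$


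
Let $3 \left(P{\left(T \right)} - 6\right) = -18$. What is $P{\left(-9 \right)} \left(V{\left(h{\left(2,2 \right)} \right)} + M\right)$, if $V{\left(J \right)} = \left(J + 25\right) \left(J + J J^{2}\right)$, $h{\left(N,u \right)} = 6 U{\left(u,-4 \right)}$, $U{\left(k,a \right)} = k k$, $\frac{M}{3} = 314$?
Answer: $0$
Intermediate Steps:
$M = 942$ ($M = 3 \cdot 314 = 942$)
$P{\left(T \right)} = 0$ ($P{\left(T \right)} = 6 + \frac{1}{3} \left(-18\right) = 6 - 6 = 0$)
$U{\left(k,a \right)} = k^{2}$
$h{\left(N,u \right)} = 6 u^{2}$
$V{\left(J \right)} = \left(25 + J\right) \left(J + J^{3}\right)$
$P{\left(-9 \right)} \left(V{\left(h{\left(2,2 \right)} \right)} + M\right) = 0 \left(6 \cdot 2^{2} \left(25 + 6 \cdot 2^{2} + \left(6 \cdot 2^{2}\right)^{3} + 25 \left(6 \cdot 2^{2}\right)^{2}\right) + 942\right) = 0 \left(6 \cdot 4 \left(25 + 6 \cdot 4 + \left(6 \cdot 4\right)^{3} + 25 \left(6 \cdot 4\right)^{2}\right) + 942\right) = 0 \left(24 \left(25 + 24 + 24^{3} + 25 \cdot 24^{2}\right) + 942\right) = 0 \left(24 \left(25 + 24 + 13824 + 25 \cdot 576\right) + 942\right) = 0 \left(24 \left(25 + 24 + 13824 + 14400\right) + 942\right) = 0 \left(24 \cdot 28273 + 942\right) = 0 \left(678552 + 942\right) = 0 \cdot 679494 = 0$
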